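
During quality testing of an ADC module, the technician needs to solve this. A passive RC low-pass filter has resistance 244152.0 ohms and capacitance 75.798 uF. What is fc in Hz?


Cutoff frequency of a first-order RC filter:
fc = 1 / (2 * pi * R * C)
C = 75.798 uF = 7.5798e-05 F
fc = 1 / (2 * pi * 244152.0 * 7.5798e-05)
   = 1 / 116.27809313666
   = 0.0086 Hz

0.0086 Hz


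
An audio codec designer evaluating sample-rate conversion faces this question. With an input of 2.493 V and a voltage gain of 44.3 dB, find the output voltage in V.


Output voltage from dB gain:
V_out = V_in * 10^(gain_dB / 20)
      = 2.493 * 10^(44.3 / 20)
      = 2.493 * 164.058977
      = 408.999 V

408.999 V


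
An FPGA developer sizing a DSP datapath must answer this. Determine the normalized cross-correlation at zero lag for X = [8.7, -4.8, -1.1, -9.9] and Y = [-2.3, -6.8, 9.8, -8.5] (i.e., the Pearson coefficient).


Pearson correlation coefficient (population):
r = cov(X,Y) / (std(X) * std(Y))
Mean X = -1.775, Mean Y = -1.95
Cov(X,Y) = 18.03875
Std(X) = 6.807119, Std(Y) = 7.152098
r = 0.3705

0.3705


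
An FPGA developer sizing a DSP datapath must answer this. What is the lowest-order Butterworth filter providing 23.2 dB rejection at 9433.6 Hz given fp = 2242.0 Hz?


Butterworth filter order formula:
n = log10(10^(A/10) - 1) / (2 * log10(f_stop/f_pass))
10^(23.2/10) - 1 = 207.9296
f_stop/f_pass = 9433.6 / 2242.0 = 4.2077
n = 1.8572 -> ceil = 2

2


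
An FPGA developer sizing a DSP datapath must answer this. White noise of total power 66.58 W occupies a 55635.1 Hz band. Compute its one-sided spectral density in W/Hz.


Power spectral density:
PSD = P / BW
    = 66.58 / 55635.1
    = 0.00119673 W/Hz

0.00119673 W/Hz


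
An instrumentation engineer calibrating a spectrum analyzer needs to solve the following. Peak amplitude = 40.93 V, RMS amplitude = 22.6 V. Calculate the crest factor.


Crest factor is the ratio of peak to RMS:
CF = V_peak / V_rms
   = 40.93 / 22.6
   = 1.8111

1.8111


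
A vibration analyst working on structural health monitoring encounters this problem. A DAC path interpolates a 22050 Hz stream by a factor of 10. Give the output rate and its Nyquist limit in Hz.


Step 1 — output sample rate after interpolation by L:
fs_out = L * fs_in = 10 * 22050 = 220500 Hz

Step 2 — Nyquist frequency of the output stream:
f_Nyq = fs_out / 2 = 220500 / 2 = 110250.0 Hz

fs_out = 220500 Hz; f_Nyquist = 110250.0 Hz


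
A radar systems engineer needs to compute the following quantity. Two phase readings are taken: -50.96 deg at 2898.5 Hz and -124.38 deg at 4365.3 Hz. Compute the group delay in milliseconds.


Group delay from phase difference:
tau = -d(phi)/d(omega)
d(phi) = -73.42 deg = -1.281421 rad
d(omega) = 2*pi*(4365.3 - 2898.5) = 9216.1762 rad/s
tau = -(-1.281421) / 9216.1762
    = 0.139 ms

0.139 ms


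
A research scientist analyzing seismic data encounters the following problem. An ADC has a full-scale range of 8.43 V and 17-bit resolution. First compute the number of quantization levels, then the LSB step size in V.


Step 1 — number of quantization levels:
L = 2^N = 2^17 = 131072

Step 2 — LSB step size:
delta = Vfs / L
      = 8.43 / 131072
      = 6.432e-05 V

Levels = 131072; step size = 6.432e-05 V


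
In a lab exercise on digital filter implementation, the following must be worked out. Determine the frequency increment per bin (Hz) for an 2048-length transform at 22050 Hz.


DFT frequency resolution:
df = fs / N
   = 22050 / 2048
   = 10.7666 Hz

10.7666 Hz


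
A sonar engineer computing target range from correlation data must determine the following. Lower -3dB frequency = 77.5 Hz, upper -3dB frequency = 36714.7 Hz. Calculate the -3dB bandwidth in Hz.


Bandwidth is the difference of -3dB frequencies:
BW = f_high - f_low
   = 36714.7 - 77.5
   = 36637.2 Hz

36637.2 Hz


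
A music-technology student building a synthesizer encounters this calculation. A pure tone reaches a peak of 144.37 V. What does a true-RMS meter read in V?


RMS voltage for a sinusoidal waveform:
V_rms = V_peak / sqrt(2)
      = 144.37 / 1.414214
      = 102.085 V

102.085 V


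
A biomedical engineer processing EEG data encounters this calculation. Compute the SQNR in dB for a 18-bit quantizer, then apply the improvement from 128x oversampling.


Step 1 — baseline SQNR at Nyquist:
SQNR_base = 6.02*N + 1.76
          = 6.02*18 + 1.76
          = 110.12 dB

Step 2 — oversampling processing gain:
G = 10*log10(OSR) = 10*log10(128) = 21.07 dB

Step 3 — total:
SQNR_total = 110.12 + 21.07 = 131.19 dB

Base SQNR = 110.12 dB; oversampled SQNR = 131.19 dB


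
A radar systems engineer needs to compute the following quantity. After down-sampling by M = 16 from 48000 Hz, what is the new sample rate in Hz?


Decimation reduces the sample rate:
fs_out = fs_in / M
       = 48000 / 16
       = 3000.0 Hz

3000.0 Hz


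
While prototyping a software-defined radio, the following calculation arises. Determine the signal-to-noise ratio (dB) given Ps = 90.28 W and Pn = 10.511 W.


SNR in decibels:
SNR = 10 * log10(Ps / Pn)
    = 10 * log10(90.28 / 10.511)
    = 10 * log10(8.5891)
    = 10 * 0.9339
    = 9.34 dB

9.34 dB


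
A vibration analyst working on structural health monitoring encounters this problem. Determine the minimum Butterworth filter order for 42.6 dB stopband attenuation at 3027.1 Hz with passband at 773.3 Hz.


Butterworth filter order formula:
n = log10(10^(A/10) - 1) / (2 * log10(f_stop/f_pass))
10^(42.6/10) - 1 = 18196.0086
f_stop/f_pass = 3027.1 / 773.3 = 3.9145
n = 3.5938 -> ceil = 4

4


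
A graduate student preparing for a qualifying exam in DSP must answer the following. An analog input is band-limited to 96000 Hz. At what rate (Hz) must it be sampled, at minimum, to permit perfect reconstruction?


The Nyquist rate is twice the maximum frequency component.
fs_min = 2 * fmax
      = 2 * 96000
      = 192000 Hz

192000


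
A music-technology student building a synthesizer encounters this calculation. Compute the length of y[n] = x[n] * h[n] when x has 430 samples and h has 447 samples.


Linear convolution output length:
L = N + M - 1
  = 430 + 447 - 1
  = 876 samples

876


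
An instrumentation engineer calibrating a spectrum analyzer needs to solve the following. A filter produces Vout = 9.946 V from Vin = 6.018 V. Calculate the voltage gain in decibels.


Voltage gain in dB:
G = 20 * log10(Vout / Vin)
  = 20 * log10(9.946 / 6.018)
  = 20 * log10(1.652709)
  = 20 * 0.218196
  = 4.36 dB

4.36 dB


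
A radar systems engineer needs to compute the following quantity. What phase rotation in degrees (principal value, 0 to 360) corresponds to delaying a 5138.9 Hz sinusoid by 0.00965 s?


Phase shift from frequency and time delay:
phi = 360 * f * t_delay
    = 360 * 5138.9 * 0.00965
    = 17852.54 degrees
    mod 360 = 212.54 degrees

212.54 degrees


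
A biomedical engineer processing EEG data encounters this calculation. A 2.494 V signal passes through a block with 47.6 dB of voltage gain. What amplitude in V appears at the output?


Output voltage from dB gain:
V_out = V_in * 10^(gain_dB / 20)
      = 2.494 * 10^(47.6 / 20)
      = 2.494 * 239.883292
      = 598.2689 V

598.2689 V


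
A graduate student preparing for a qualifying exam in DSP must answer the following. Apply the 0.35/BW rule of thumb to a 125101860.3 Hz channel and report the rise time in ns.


Rise time from bandwidth relationship:
tr = 0.35 / BW
   = 0.35 / 125101860.3
   = 2.797720187e-09 s
   = 2.7977 ns

2.7977 ns


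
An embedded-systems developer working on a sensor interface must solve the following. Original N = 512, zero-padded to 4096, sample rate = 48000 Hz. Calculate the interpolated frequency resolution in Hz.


Frequency resolution after zero-padding:
N_padded = 512 * 8 = 4096
df = fs / N_padded
   = 48000 / 4096
   = 11.7188 Hz

11.7188 Hz


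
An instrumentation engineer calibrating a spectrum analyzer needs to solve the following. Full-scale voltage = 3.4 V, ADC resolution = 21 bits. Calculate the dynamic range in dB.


Dynamic range from full-scale to LSB:
V_min = V_max / 2^bits = 3.4 / 2^21
DR = 20 * log10(V_max / V_min)
   = 20 * log10(2^21)
   = 20 * 21 * log10(2)
   = 126.43 dB

126.43 dB


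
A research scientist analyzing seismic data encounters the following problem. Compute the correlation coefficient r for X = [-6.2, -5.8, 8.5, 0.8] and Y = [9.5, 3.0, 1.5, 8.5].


Pearson correlation coefficient (population):
r = cov(X,Y) / (std(X) * std(Y))
Mean X = -0.675, Mean Y = 5.625
Cov(X,Y) = -10.390625
Std(X) = 5.982213, Std(Y) = 3.434658
r = -0.5057

-0.5057


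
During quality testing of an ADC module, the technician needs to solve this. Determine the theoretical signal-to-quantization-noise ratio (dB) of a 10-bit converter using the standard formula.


Theoretical SNR for a full-scale sinusoid:
SNR = 6.02 * N + 1.76
    = 6.02 * 10 + 1.76
    = 60.2 + 1.76
    = 61.96 dB

61.96 dB


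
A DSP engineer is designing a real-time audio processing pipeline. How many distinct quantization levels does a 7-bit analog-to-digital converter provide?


Number of quantization levels = 2^N
= 2^7
= 128

128


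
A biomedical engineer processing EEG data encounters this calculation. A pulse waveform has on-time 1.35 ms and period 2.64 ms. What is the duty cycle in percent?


Duty cycle as a percentage:
DC = (t_on / T) * 100
   = (1.35 / 2.64) * 100
   = 0.511364 * 100
   = 51.14 %

51.14 %


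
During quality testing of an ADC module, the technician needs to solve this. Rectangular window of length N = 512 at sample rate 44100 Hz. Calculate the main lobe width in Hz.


Main lobe width for a rectangular window:
Width = 2 * fs / N
      = 2 * 44100 / 512
      = 88200 / 512
      = 172.266 Hz

172.266 Hz


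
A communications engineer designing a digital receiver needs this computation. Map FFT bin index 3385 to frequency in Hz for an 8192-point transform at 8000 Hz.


Frequency of DFT bin k:
f_k = k * fs / N
    = 3385 * 8000 / 8192
    = 27080000 / 8192
    = 3305.664 Hz

3305.664 Hz


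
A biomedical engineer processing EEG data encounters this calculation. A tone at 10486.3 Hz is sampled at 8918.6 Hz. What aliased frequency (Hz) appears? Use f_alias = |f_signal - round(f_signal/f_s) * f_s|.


Compute the nearest integer multiple of fs to the signal:
n = round(10486.3 / 8918.6) = 1
f_alias = |10486.3 - 1 * 8918.6|
        = |10486.3 - 8918.6|
        = 1567.7 Hz

1567.7


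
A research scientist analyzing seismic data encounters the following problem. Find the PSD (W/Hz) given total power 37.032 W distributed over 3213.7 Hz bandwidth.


Power spectral density:
PSD = P / BW
    = 37.032 / 3213.7
    = 0.01152317 W/Hz

0.01152317 W/Hz


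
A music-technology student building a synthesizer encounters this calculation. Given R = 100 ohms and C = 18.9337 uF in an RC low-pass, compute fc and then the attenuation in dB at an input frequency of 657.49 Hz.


Step 1 — cutoff frequency:
fc = 1 / (2*pi*R*C)
C = 18.9337 uF = 1.89337e-05 F
fc = 1 / (2*pi*100*1.89337e-05)
   = 84.0591 Hz

Step 2 — magnitude at f = 657.49 Hz:
|H(f)| = 1 / sqrt(1 + (f/fc)^2)
f/fc = 657.49 / 84.0591 = 7.821759
|H| = 1 / sqrt(1 + 61.179914) = 0.1268163
|H|_dB = 20*log10(0.1268163) = -17.94 dB

fc = 84.0591 Hz; |H(657.49 Hz)| = -17.94 dB


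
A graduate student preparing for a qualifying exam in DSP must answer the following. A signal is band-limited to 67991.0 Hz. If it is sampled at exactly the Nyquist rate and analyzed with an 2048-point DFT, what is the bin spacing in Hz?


Step 1 — Nyquist sampling rate:
fs = 2 * fmax = 2 * 67991.0 = 135982.0 Hz

Step 2 — DFT bin spacing:
df = fs / N = 135982.0 / 2048 = 66.3975 Hz

66.3975 Hz


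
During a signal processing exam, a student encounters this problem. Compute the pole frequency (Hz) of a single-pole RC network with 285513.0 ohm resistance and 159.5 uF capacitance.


Cutoff frequency of a first-order RC filter:
fc = 1 / (2 * pi * R * C)
C = 159.5 uF = 0.0001595 F
fc = 1 / (2 * pi * 285513.0 * 0.0001595)
   = 1 / 286.1320083141
   = 0.003495 Hz

0.003495 Hz


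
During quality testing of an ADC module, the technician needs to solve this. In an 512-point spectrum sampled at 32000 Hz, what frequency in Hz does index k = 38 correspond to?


Frequency of DFT bin k:
f_k = k * fs / N
    = 38 * 32000 / 512
    = 1216000 / 512
    = 2375.0 Hz

2375.0 Hz


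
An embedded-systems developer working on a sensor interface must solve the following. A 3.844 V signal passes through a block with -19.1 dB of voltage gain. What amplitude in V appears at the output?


Output voltage from dB gain:
V_out = V_in * 10^(gain_dB / 20)
      = 3.844 * 10^(-19.1 / 20)
      = 3.844 * 0.110917
      = 0.4264 V

0.4264 V


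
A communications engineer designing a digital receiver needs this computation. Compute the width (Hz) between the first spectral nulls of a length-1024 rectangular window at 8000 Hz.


Main lobe width for a rectangular window:
Width = 2 * fs / N
      = 2 * 8000 / 1024
      = 16000 / 1024
      = 15.625 Hz

15.625 Hz


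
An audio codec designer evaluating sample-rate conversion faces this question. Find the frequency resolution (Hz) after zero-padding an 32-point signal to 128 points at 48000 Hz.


Frequency resolution after zero-padding:
N_padded = 32 * 4 = 128
df = fs / N_padded
   = 48000 / 128
   = 375.0 Hz

375.0 Hz


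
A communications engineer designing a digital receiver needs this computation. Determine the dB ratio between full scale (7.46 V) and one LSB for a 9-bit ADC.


Dynamic range from full-scale to LSB:
V_min = V_max / 2^bits = 7.46 / 2^9
DR = 20 * log10(V_max / V_min)
   = 20 * log10(2^9)
   = 20 * 9 * log10(2)
   = 54.19 dB

54.19 dB


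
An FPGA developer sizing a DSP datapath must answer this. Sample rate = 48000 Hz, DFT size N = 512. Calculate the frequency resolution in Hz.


DFT frequency resolution:
df = fs / N
   = 48000 / 512
   = 93.75 Hz

93.75 Hz


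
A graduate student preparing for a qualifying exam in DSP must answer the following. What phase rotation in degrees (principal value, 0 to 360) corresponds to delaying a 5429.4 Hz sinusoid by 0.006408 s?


Phase shift from frequency and time delay:
phi = 360 * f * t_delay
    = 360 * 5429.4 * 0.006408
    = 12524.97 degrees
    mod 360 = 284.97 degrees

284.97 degrees


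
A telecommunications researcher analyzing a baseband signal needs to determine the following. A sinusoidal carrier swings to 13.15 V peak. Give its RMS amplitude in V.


RMS voltage for a sinusoidal waveform:
V_rms = V_peak / sqrt(2)
      = 13.15 / 1.414214
      = 9.298 V

9.298 V


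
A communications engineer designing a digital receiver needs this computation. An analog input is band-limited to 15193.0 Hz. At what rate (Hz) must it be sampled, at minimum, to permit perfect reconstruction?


The Nyquist rate is twice the maximum frequency component.
fs_min = 2 * fmax
      = 2 * 15193.0
      = 30386.0 Hz

30386.0


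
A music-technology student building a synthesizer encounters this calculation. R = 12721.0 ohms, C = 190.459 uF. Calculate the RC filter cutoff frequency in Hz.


Cutoff frequency of a first-order RC filter:
fc = 1 / (2 * pi * R * C)
C = 190.459 uF = 0.000190459 F
fc = 1 / (2 * pi * 12721.0 * 0.000190459)
   = 1 / 15.223083191334
   = 0.06569 Hz

0.06569 Hz


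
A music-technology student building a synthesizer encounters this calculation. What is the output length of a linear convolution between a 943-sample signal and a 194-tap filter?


Linear convolution output length:
L = N + M - 1
  = 943 + 194 - 1
  = 1136 samples

1136


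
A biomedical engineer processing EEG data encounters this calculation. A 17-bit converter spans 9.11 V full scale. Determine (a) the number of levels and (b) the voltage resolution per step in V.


Step 1 — number of quantization levels:
L = 2^N = 2^17 = 131072

Step 2 — LSB step size:
delta = Vfs / L
      = 9.11 / 131072
      = 6.95e-05 V

Levels = 131072; step size = 6.95e-05 V


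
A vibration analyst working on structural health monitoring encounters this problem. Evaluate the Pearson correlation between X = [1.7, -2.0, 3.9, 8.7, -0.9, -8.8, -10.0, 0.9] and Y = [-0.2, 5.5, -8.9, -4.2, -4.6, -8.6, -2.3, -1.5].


Pearson correlation coefficient (population):
r = cov(X,Y) / (std(X) * std(Y))
Mean X = -0.8125, Mean Y = -3.1
Cov(X,Y) = -0.15875
Std(X) = 5.826328, Std(Y) = 4.37207
r = -0.0062

-0.0062


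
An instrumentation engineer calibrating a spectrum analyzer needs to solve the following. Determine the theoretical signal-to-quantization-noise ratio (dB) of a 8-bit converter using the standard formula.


Theoretical SNR for a full-scale sinusoid:
SNR = 6.02 * N + 1.76
    = 6.02 * 8 + 1.76
    = 48.16 + 1.76
    = 49.92 dB

49.92 dB


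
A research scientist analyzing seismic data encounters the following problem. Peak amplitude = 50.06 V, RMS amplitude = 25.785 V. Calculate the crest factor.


Crest factor is the ratio of peak to RMS:
CF = V_peak / V_rms
   = 50.06 / 25.785
   = 1.9414

1.9414


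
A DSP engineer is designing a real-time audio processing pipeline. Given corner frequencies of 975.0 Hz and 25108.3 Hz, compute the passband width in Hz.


Bandwidth is the difference of -3dB frequencies:
BW = f_high - f_low
   = 25108.3 - 975.0
   = 24133.3 Hz

24133.3 Hz


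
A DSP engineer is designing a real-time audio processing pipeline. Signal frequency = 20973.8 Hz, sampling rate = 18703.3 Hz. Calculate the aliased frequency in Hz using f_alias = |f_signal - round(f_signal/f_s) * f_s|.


Compute the nearest integer multiple of fs to the signal:
n = round(20973.8 / 18703.3) = 1
f_alias = |20973.8 - 1 * 18703.3|
        = |20973.8 - 18703.3|
        = 2270.5 Hz

2270.5


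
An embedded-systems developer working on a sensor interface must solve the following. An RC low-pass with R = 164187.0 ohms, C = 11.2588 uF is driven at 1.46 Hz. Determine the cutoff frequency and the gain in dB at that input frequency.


Step 1 — cutoff frequency:
fc = 1 / (2*pi*R*C)
C = 11.2588 uF = 1.12588e-05 F
fc = 1 / (2*pi*164187.0*1.12588e-05)
   = 0.0860972 Hz

Step 2 — magnitude at f = 1.46 Hz:
|H(f)| = 1 / sqrt(1 + (f/fc)^2)
f/fc = 1.46 / 0.0860972 = 16.957578
|H| = 1 / sqrt(1 + 287.559452) = 0.0588684
|H|_dB = 20*log10(0.0588684) = -24.6 dB

fc = 0.0860972 Hz; |H(1.46 Hz)| = -24.6 dB


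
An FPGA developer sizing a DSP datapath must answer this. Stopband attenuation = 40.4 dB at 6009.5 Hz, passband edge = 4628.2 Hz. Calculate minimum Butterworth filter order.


Butterworth filter order formula:
n = log10(10^(A/10) - 1) / (2 * log10(f_stop/f_pass))
10^(40.4/10) - 1 = 10963.782
f_stop/f_pass = 6009.5 / 4628.2 = 1.2985
n = 17.8088 -> ceil = 18

18


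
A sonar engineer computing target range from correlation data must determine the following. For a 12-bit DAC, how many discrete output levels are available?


Number of quantization levels = 2^N
= 2^12
= 4096

4096


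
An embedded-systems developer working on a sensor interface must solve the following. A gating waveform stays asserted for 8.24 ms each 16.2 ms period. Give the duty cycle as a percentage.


Duty cycle as a percentage:
DC = (t_on / T) * 100
   = (8.24 / 16.2) * 100
   = 0.508642 * 100
   = 50.86 %

50.86 %


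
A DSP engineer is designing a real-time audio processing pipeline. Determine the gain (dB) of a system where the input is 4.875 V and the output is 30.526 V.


Voltage gain in dB:
G = 20 * log10(Vout / Vin)
  = 20 * log10(30.526 / 4.875)
  = 20 * log10(6.261744)
  = 20 * 0.796695
  = 15.93 dB

15.93 dB


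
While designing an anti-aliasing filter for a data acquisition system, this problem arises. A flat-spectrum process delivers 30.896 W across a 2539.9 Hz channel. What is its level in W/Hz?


Power spectral density:
PSD = P / BW
    = 30.896 / 2539.9
    = 0.01216426 W/Hz

0.01216426 W/Hz


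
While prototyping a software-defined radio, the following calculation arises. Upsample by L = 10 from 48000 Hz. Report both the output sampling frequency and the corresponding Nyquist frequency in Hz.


Step 1 — output sample rate after interpolation by L:
fs_out = L * fs_in = 10 * 48000 = 480000 Hz

Step 2 — Nyquist frequency of the output stream:
f_Nyq = fs_out / 2 = 480000 / 2 = 240000.0 Hz

fs_out = 480000 Hz; f_Nyquist = 240000.0 Hz


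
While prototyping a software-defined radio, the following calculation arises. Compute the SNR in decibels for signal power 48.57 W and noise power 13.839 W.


SNR in decibels:
SNR = 10 * log10(Ps / Pn)
    = 10 * log10(48.57 / 13.839)
    = 10 * log10(3.5096)
    = 10 * 0.5453
    = 5.45 dB

5.45 dB


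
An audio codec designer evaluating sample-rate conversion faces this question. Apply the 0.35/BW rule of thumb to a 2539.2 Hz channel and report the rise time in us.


Rise time from bandwidth relationship:
tr = 0.35 / BW
   = 0.35 / 2539.2
   = 0.0001378386894 s
   = 137.8387 us

137.8387 us


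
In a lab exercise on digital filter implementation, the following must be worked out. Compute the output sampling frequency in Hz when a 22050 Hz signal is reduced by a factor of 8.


Decimation reduces the sample rate:
fs_out = fs_in / M
       = 22050 / 8
       = 2756.25 Hz

2756.25 Hz


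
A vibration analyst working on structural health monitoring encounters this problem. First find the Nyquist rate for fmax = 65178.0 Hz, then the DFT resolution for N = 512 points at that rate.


Step 1 — Nyquist sampling rate:
fs = 2 * fmax = 2 * 65178.0 = 130356.0 Hz

Step 2 — DFT bin spacing:
df = fs / N = 130356.0 / 512 = 254.6016 Hz

254.6016 Hz


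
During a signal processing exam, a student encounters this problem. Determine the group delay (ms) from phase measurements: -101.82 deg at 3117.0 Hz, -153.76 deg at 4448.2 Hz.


Group delay from phase difference:
tau = -d(phi)/d(omega)
d(phi) = -51.94 deg = -0.906524 rad
d(omega) = 2*pi*(4448.2 - 3117.0) = 8364.1763 rad/s
tau = -(-0.906524) / 8364.1763
    = 0.1084 ms

0.1084 ms


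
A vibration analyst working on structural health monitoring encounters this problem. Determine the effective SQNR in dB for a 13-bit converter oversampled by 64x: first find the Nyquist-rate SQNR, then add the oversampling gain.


Step 1 — baseline SQNR at Nyquist:
SQNR_base = 6.02*N + 1.76
          = 6.02*13 + 1.76
          = 80.02 dB

Step 2 — oversampling processing gain:
G = 10*log10(OSR) = 10*log10(64) = 18.06 dB

Step 3 — total:
SQNR_total = 80.02 + 18.06 = 98.08 dB

Base SQNR = 80.02 dB; oversampled SQNR = 98.08 dB


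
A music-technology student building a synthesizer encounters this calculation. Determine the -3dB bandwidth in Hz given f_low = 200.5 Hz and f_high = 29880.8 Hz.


Bandwidth is the difference of -3dB frequencies:
BW = f_high - f_low
   = 29880.8 - 200.5
   = 29680.3 Hz

29680.3 Hz


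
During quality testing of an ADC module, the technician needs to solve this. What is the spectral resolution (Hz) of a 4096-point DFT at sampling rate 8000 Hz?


DFT frequency resolution:
df = fs / N
   = 8000 / 4096
   = 1.9531 Hz

1.9531 Hz


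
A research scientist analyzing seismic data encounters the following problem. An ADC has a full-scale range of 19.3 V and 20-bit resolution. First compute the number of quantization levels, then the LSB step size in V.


Step 1 — number of quantization levels:
L = 2^N = 2^20 = 1048576

Step 2 — LSB step size:
delta = Vfs / L
      = 19.3 / 1048576
      = 1.841e-05 V

Levels = 1048576; step size = 1.841e-05 V


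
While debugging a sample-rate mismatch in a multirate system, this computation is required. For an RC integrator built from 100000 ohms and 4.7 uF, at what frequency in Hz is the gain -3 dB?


Cutoff frequency of a first-order RC filter:
fc = 1 / (2 * pi * R * C)
C = 4.7 uF = 4.7e-06 F
fc = 1 / (2 * pi * 100000 * 4.7e-06)
   = 1 / 2.9530970943744
   = 0.338628 Hz

0.338628 Hz


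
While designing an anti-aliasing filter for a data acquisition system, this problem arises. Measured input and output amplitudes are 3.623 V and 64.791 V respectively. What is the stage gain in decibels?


Voltage gain in dB:
G = 20 * log10(Vout / Vin)
  = 20 * log10(64.791 / 3.623)
  = 20 * log10(17.883246)
  = 20 * 1.252446
  = 25.05 dB

25.05 dB


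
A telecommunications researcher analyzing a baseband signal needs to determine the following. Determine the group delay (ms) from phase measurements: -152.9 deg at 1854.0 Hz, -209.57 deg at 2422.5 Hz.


Group delay from phase difference:
tau = -d(phi)/d(omega)
d(phi) = -56.67 deg = -0.989078 rad
d(omega) = 2*pi*(2422.5 - 1854.0) = 3571.9908 rad/s
tau = -(-0.989078) / 3571.9908
    = 0.2769 ms

0.2769 ms


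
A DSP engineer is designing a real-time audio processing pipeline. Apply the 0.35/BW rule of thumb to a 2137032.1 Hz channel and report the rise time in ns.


Rise time from bandwidth relationship:
tr = 0.35 / BW
   = 0.35 / 2137032.1
   = 1.637785413e-07 s
   = 163.7785 ns

163.7785 ns


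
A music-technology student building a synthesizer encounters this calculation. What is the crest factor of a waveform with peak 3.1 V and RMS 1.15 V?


Crest factor is the ratio of peak to RMS:
CF = V_peak / V_rms
   = 3.1 / 1.15
   = 2.6957

2.6957


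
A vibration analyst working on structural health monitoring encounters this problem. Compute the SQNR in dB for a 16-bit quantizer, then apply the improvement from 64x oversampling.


Step 1 — baseline SQNR at Nyquist:
SQNR_base = 6.02*N + 1.76
          = 6.02*16 + 1.76
          = 98.08 dB

Step 2 — oversampling processing gain:
G = 10*log10(OSR) = 10*log10(64) = 18.06 dB

Step 3 — total:
SQNR_total = 98.08 + 18.06 = 116.14 dB

Base SQNR = 98.08 dB; oversampled SQNR = 116.14 dB


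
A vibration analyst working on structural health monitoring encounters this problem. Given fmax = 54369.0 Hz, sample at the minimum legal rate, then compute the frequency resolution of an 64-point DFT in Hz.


Step 1 — Nyquist sampling rate:
fs = 2 * fmax = 2 * 54369.0 = 108738.0 Hz

Step 2 — DFT bin spacing:
df = fs / N = 108738.0 / 64 = 1699.0312 Hz

1699.0312 Hz


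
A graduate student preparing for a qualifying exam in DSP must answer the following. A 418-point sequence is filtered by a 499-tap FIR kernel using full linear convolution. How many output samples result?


Linear convolution output length:
L = N + M - 1
  = 418 + 499 - 1
  = 916 samples

916


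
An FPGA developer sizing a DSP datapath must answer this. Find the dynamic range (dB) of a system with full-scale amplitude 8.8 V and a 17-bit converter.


Dynamic range from full-scale to LSB:
V_min = V_max / 2^bits = 8.8 / 2^17
DR = 20 * log10(V_max / V_min)
   = 20 * log10(2^17)
   = 20 * 17 * log10(2)
   = 102.35 dB

102.35 dB


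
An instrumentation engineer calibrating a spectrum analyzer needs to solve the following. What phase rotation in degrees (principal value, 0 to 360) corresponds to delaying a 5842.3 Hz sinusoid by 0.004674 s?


Phase shift from frequency and time delay:
phi = 360 * f * t_delay
    = 360 * 5842.3 * 0.004674
    = 9830.49 degrees
    mod 360 = 110.49 degrees

110.49 degrees


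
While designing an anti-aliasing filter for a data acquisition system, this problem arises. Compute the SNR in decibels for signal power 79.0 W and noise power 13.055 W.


SNR in decibels:
SNR = 10 * log10(Ps / Pn)
    = 10 * log10(79.0 / 13.055)
    = 10 * log10(6.0513)
    = 10 * 0.7819
    = 7.82 dB

7.82 dB


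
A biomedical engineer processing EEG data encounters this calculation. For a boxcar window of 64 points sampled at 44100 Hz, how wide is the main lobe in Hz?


Main lobe width for a rectangular window:
Width = 2 * fs / N
      = 2 * 44100 / 64
      = 88200 / 64
      = 1378.125 Hz

1378.125 Hz


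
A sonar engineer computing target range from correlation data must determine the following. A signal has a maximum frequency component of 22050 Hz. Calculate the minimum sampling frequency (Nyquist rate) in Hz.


The Nyquist rate is twice the maximum frequency component.
fs_min = 2 * fmax
      = 2 * 22050
      = 44100 Hz

44100


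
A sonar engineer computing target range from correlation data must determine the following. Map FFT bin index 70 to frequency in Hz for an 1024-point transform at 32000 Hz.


Frequency of DFT bin k:
f_k = k * fs / N
    = 70 * 32000 / 1024
    = 2240000 / 1024
    = 2187.5 Hz

2187.5 Hz


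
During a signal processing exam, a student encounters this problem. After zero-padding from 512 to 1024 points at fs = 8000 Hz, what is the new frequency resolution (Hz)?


Frequency resolution after zero-padding:
N_padded = 512 * 2 = 1024
df = fs / N_padded
   = 8000 / 1024
   = 7.8125 Hz

7.8125 Hz


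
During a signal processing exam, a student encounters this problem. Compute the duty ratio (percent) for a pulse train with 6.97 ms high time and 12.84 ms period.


Duty cycle as a percentage:
DC = (t_on / T) * 100
   = (6.97 / 12.84) * 100
   = 0.542835 * 100
   = 54.28 %

54.28 %


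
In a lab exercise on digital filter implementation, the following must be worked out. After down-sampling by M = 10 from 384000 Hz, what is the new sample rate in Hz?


Decimation reduces the sample rate:
fs_out = fs_in / M
       = 384000 / 10
       = 38400.0 Hz

38400.0 Hz


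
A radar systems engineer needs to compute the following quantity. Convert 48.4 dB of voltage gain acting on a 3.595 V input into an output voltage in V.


Output voltage from dB gain:
V_out = V_in * 10^(gain_dB / 20)
      = 3.595 * 10^(48.4 / 20)
      = 3.595 * 263.026799
      = 945.5813 V

945.5813 V


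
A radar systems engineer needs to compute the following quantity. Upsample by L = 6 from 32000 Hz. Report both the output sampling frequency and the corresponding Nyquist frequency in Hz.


Step 1 — output sample rate after interpolation by L:
fs_out = L * fs_in = 6 * 32000 = 192000 Hz

Step 2 — Nyquist frequency of the output stream:
f_Nyq = fs_out / 2 = 192000 / 2 = 96000.0 Hz

fs_out = 192000 Hz; f_Nyquist = 96000.0 Hz


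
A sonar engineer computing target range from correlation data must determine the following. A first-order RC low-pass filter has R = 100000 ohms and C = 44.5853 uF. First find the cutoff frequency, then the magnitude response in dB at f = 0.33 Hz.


Step 1 — cutoff frequency:
fc = 1 / (2*pi*R*C)
C = 44.5853 uF = 4.45853e-05 F
fc = 1 / (2*pi*100000*4.45853e-05)
   = 0.0356967 Hz

Step 2 — magnitude at f = 0.33 Hz:
|H(f)| = 1 / sqrt(1 + (f/fc)^2)
f/fc = 0.33 / 0.0356967 = 9.244552
|H| = 1 / sqrt(1 + 85.461742) = 0.1075445
|H|_dB = 20*log10(0.1075445) = -19.37 dB

fc = 0.0356967 Hz; |H(0.33 Hz)| = -19.37 dB


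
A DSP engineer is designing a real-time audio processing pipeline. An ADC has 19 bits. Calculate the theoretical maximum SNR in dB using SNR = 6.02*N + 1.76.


Theoretical SNR for a full-scale sinusoid:
SNR = 6.02 * N + 1.76
    = 6.02 * 19 + 1.76
    = 114.38 + 1.76
    = 116.14 dB

116.14 dB


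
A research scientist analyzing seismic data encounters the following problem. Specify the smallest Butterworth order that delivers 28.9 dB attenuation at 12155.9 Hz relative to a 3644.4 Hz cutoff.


Butterworth filter order formula:
n = log10(10^(A/10) - 1) / (2 * log10(f_stop/f_pass))
10^(28.9/10) - 1 = 775.2471
f_stop/f_pass = 12155.9 / 3644.4 = 3.3355
n = 2.7615 -> ceil = 3

3


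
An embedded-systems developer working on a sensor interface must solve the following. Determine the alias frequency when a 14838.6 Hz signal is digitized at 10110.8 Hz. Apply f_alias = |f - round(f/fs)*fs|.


Compute the nearest integer multiple of fs to the signal:
n = round(14838.6 / 10110.8) = 1
f_alias = |14838.6 - 1 * 10110.8|
        = |14838.6 - 10110.8|
        = 4727.8 Hz

4727.8


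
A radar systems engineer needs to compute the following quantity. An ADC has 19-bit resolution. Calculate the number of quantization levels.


Number of quantization levels = 2^N
= 2^19
= 524288

524288


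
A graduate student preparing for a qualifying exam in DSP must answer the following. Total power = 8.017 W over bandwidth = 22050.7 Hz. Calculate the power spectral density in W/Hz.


Power spectral density:
PSD = P / BW
    = 8.017 / 22050.7
    = 0.00036357 W/Hz

0.00036357 W/Hz


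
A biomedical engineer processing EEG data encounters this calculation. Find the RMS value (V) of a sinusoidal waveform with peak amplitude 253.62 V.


RMS voltage for a sinusoidal waveform:
V_rms = V_peak / sqrt(2)
      = 253.62 / 1.414214
      = 179.336 V

179.336 V


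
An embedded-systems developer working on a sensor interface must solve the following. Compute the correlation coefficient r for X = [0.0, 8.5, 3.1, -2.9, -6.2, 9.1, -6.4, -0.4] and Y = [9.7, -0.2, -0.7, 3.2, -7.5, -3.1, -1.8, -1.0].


Pearson correlation coefficient (population):
r = cov(X,Y) / (std(X) * std(Y))
Mean X = 0.6, Mean Y = -0.175
Cov(X,Y) = 2.2375
Std(X) = 5.587486, Std(Y) = 4.673262
r = 0.0857

0.0857


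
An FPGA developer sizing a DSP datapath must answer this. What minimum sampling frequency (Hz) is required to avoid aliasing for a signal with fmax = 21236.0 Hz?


The Nyquist rate is twice the maximum frequency component.
fs_min = 2 * fmax
      = 2 * 21236.0
      = 42472.0 Hz

42472.0


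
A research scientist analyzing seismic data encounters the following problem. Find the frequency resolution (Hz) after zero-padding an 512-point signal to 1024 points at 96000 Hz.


Frequency resolution after zero-padding:
N_padded = 512 * 2 = 1024
df = fs / N_padded
   = 96000 / 1024
   = 93.75 Hz

93.75 Hz


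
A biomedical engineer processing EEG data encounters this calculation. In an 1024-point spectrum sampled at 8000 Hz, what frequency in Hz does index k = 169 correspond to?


Frequency of DFT bin k:
f_k = k * fs / N
    = 169 * 8000 / 1024
    = 1352000 / 1024
    = 1320.312 Hz

1320.312 Hz


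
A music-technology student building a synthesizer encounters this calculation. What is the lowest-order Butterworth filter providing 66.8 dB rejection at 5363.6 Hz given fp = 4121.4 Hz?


Butterworth filter order formula:
n = log10(10^(A/10) - 1) / (2 * log10(f_stop/f_pass))
10^(66.8/10) - 1 = 4786299.9232
f_stop/f_pass = 5363.6 / 4121.4 = 1.3014
n = 29.1928 -> ceil = 30

30


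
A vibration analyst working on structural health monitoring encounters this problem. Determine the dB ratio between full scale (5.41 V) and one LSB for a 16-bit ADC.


Dynamic range from full-scale to LSB:
V_min = V_max / 2^bits = 5.41 / 2^16
DR = 20 * log10(V_max / V_min)
   = 20 * log10(2^16)
   = 20 * 16 * log10(2)
   = 96.33 dB

96.33 dB


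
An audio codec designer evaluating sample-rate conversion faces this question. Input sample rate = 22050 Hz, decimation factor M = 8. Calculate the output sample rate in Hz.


Decimation reduces the sample rate:
fs_out = fs_in / M
       = 22050 / 8
       = 2756.25 Hz

2756.25 Hz


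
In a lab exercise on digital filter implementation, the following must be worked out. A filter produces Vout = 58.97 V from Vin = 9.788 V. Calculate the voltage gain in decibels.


Voltage gain in dB:
G = 20 * log10(Vout / Vin)
  = 20 * log10(58.97 / 9.788)
  = 20 * log10(6.024724)
  = 20 * 0.779937
  = 15.6 dB

15.6 dB


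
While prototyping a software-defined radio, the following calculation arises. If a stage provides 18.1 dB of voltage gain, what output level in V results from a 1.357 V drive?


Output voltage from dB gain:
V_out = V_in * 10^(gain_dB / 20)
      = 1.357 * 10^(18.1 / 20)
      = 1.357 * 8.035261
      = 10.9038 V

10.9038 V


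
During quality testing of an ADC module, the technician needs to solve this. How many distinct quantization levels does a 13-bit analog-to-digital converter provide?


Number of quantization levels = 2^N
= 2^13
= 8192

8192


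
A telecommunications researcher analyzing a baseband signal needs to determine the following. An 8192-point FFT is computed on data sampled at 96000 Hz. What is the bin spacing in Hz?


DFT frequency resolution:
df = fs / N
   = 96000 / 8192
   = 11.7188 Hz

11.7188 Hz


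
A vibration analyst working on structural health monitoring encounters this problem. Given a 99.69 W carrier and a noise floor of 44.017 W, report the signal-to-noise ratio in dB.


SNR in decibels:
SNR = 10 * log10(Ps / Pn)
    = 10 * log10(99.69 / 44.017)
    = 10 * log10(2.2648)
    = 10 * 0.355
    = 3.55 dB

3.55 dB


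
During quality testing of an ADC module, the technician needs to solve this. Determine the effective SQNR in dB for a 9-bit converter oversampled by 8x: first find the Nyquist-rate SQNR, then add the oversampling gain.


Step 1 — baseline SQNR at Nyquist:
SQNR_base = 6.02*N + 1.76
          = 6.02*9 + 1.76
          = 55.94 dB

Step 2 — oversampling processing gain:
G = 10*log10(OSR) = 10*log10(8) = 9.03 dB

Step 3 — total:
SQNR_total = 55.94 + 9.03 = 64.97 dB

Base SQNR = 55.94 dB; oversampled SQNR = 64.97 dB


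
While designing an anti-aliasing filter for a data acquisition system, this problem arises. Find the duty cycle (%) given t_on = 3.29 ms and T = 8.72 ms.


Duty cycle as a percentage:
DC = (t_on / T) * 100
   = (3.29 / 8.72) * 100
   = 0.377294 * 100
   = 37.73 %

37.73 %


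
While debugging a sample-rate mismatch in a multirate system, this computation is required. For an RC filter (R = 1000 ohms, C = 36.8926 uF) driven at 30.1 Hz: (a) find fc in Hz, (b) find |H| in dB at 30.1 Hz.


Step 1 — cutoff frequency:
fc = 1 / (2*pi*R*C)
C = 36.8926 uF = 3.68926e-05 F
fc = 1 / (2*pi*1000*3.68926e-05)
   = 4.31401 Hz

Step 2 — magnitude at f = 30.1 Hz:
|H(f)| = 1 / sqrt(1 + (f/fc)^2)
f/fc = 30.1 / 4.31401 = 6.977267
|H| = 1 / sqrt(1 + 48.682255) = 0.1418729
|H|_dB = 20*log10(0.1418729) = -16.96 dB

fc = 4.31401 Hz; |H(30.1 Hz)| = -16.96 dB


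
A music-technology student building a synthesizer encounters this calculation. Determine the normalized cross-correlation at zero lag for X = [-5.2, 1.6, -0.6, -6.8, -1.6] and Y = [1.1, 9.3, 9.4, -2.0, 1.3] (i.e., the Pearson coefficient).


Pearson correlation coefficient (population):
r = cov(X,Y) / (std(X) * std(Y))
Mean X = -2.52, Mean Y = 3.82
Cov(X,Y) = 12.6344
Std(X) = 3.066203, Std(Y) = 4.664504
r = 0.8834

0.8834


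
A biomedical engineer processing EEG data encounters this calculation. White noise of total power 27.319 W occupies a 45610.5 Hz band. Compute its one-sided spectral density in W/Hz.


Power spectral density:
PSD = P / BW
    = 27.319 / 45610.5
    = 0.00059896 W/Hz

0.00059896 W/Hz


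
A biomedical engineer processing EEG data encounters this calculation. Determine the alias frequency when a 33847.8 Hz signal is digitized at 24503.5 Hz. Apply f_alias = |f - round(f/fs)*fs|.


Compute the nearest integer multiple of fs to the signal:
n = round(33847.8 / 24503.5) = 1
f_alias = |33847.8 - 1 * 24503.5|
        = |33847.8 - 24503.5|
        = 9344.3 Hz

9344.3


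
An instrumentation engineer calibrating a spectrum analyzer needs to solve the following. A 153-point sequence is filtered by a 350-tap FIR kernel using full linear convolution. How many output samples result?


Linear convolution output length:
L = N + M - 1
  = 153 + 350 - 1
  = 502 samples

502


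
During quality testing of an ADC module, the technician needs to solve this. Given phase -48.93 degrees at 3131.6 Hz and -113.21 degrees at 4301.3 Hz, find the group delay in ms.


Group delay from phase difference:
tau = -d(phi)/d(omega)
d(phi) = -64.28 deg = -1.121898 rad
d(omega) = 2*pi*(4301.3 - 3131.6) = 7349.4419 rad/s
tau = -(-1.121898) / 7349.4419
    = 0.1527 ms

0.1527 ms


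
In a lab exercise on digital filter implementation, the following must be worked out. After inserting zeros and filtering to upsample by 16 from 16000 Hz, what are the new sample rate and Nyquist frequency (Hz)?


Step 1 — output sample rate after interpolation by L:
fs_out = L * fs_in = 16 * 16000 = 256000 Hz

Step 2 — Nyquist frequency of the output stream:
f_Nyq = fs_out / 2 = 256000 / 2 = 128000.0 Hz

fs_out = 256000 Hz; f_Nyquist = 128000.0 Hz
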